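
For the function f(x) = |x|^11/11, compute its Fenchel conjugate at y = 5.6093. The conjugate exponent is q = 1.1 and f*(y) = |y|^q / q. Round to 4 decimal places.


The conjugate exponent q satisfies 1/p + 1/q = 1.
p = 11, so q = 11/(11 - 1) = 1.1
|y|^q = 5.6093^1.1 = 6.665
f*(5.6093) = 6.665 / 1.1 = 6.0591


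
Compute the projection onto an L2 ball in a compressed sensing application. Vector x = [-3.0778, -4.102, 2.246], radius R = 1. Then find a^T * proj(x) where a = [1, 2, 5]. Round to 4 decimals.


Step 1: Compute ||x|| (intermediates to 6 decimals).
||x|| = sqrt((-3.0778)^2 + (-4.102)^2 + 2.246^2) = 5.598551
Step 2: Project.
Since ||x|| > R, scale = R/||x|| = 1/5.598551 = 0.178618, proj(x) = scale * x
proj(x) = [-0.54975, -0.732691, 0.401176]
Step 3: Dot product.
a^T * proj(x) = 1*(-0.54975) + 2*(-0.732691) + 5*0.401176 = -0.0093


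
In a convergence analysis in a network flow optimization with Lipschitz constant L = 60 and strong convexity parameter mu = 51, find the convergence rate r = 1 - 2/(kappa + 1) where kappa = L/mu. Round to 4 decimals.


Step 1: Compute the condition number.
kappa = L/mu = 60/51 = 1.1765
Step 2: Compute the convergence rate.
r = 1 - 2/(kappa + 1) = 1 - 2*mu/(L + mu) = (L - mu)/(L + mu) = 9/111 = 0.0811


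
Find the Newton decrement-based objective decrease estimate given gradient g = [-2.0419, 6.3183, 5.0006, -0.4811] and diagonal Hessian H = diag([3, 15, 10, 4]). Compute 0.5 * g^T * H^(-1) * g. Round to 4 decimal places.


Step 1: H is diagonal, so H^(-1) * g = [-0.6806, 0.4212, 0.5001, -0.1203].
Step 2: g^T H^(-1) g = sum_i g_i^2 / H_ii
  = (-2.0419)^2/3 + (6.3183)^2/15 + (5.0006)^2/10 + (-0.4811)^2/4
  = 1.3898 + 2.6614 + 2.5006 + 0.0579 = 6.6096
Step 3: Objective decrease = 0.5 * g^T H^(-1) g = 3.3048


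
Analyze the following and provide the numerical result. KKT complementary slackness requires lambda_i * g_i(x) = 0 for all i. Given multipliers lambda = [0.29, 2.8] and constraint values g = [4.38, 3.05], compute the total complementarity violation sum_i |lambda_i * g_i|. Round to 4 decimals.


KKT complementary slackness check:
lambda_1 * g_1 = 0.29 * 4.38 = 1.2702
lambda_2 * g_2 = 2.8 * 3.05 = 8.54
Total violation = 1.2702 + 8.54 = 9.8102


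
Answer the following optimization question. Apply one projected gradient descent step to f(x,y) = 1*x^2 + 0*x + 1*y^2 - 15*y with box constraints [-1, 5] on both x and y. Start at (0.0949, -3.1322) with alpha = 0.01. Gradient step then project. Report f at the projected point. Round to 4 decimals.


Step 1: Compute gradient at (0.0949, -3.1322).
grad_x = 2*1*0.0949 + 0 = 0.1898
grad_y = 2*1*-3.1322 - 15 = -21.2644
Step 2: Gradient step.
x_raw = 0.0949 - 0.01*0.1898 = 0.093
y_raw = -3.1322 - 0.01*-21.2644 = -2.9196
Step 3: Project onto [-1, 5].
x_proj = clip(0.093) = 0.093
y_proj = clip(-2.9196) = -1.0
Step 4: Evaluate f.
f(0.093, -1.0) = 16.0086


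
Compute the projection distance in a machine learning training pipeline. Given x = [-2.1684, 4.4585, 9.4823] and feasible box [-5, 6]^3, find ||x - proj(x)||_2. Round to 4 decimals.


Project each component onto [-5, 6].
clip(-2.1684) = -2.1684, clip(4.4585) = 4.4585, clip(9.4823) = 6.0
Projection = [-2.1684, 4.4585, 6.0]
Squared diffs: [0.0, 0.0, 12.1264]
Distance = sqrt(12.1264) = 3.4823


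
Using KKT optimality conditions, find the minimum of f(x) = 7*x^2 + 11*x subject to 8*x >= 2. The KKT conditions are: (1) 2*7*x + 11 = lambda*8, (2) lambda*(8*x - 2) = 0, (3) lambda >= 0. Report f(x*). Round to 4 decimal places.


Step 1: Try lambda = 0 (constraint inactive).
x_unc = -11/(2*7) = -0.7857
Check: 8*-0.7857 = -6.2856 < 2 -- violated!
Step 2: Constraint must be active: 8*x = 2
x* = 2/8 = 0.25
lambda = (2*7*0.25 + 11)/8 = 1.8125
Step 3: Compute optimal value.
f(x*) = 7*0.25^2 + 11*0.25 = 3.1875


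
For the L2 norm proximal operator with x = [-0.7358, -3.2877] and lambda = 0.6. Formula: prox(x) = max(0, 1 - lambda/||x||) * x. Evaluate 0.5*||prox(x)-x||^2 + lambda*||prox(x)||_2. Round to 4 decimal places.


Step 1: Compute ||x||.
||x|| = 3.369
Step 2: Compute scaling factor.
scale = max(0, 1 - 0.6/3.369) = 0.8219
Step 3: prox(x) = [-0.6048, -2.7022]
||prox(x)|| = 2.769
Step 4: Proximal objective.
0.5*||prox-x||^2 = 0.18
lambda*||prox|| = 1.6614
Total = 1.8414


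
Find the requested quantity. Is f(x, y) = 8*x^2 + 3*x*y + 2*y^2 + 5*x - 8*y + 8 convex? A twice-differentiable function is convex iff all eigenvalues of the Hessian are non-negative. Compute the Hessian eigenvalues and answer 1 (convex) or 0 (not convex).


The Hessian of f(x,y) = 8*x^2 + 3*x*y + 2*y^2 + 5*x - 8*y + 8 is:
H = [[16, 3], [3, 4]]
Trace = 16 + 4 = 20
Determinant = 16*4 - (3)^2 = 55
Discriminant = (20)^2 - 4*55 = 180.0
Eigenvalues: lambda_1 = 3.2918, lambda_2 = 16.7082
The function is convex.

1


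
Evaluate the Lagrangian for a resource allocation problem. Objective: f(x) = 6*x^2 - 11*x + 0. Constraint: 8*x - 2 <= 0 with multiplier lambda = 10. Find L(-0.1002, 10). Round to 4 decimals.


Step 1: Evaluate f(x).
f(-0.1002) = 6*(-0.1002)^2 - 11*(-0.1002) + 0 = 1.1624
Step 2: Evaluate g(x).
g(-0.1002) = 8*-0.1002 - 2 = -2.8016
Step 3: Compute Lagrangian.
L = 1.1624 + 10*-2.8016 = -26.8536


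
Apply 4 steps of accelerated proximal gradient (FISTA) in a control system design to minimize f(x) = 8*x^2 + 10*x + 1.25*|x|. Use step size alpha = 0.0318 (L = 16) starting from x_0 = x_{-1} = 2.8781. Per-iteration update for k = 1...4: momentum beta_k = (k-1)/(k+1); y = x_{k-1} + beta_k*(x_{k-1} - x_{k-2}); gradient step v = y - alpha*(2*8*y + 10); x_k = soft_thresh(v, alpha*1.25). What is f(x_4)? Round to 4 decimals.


FISTA on f(x) = 8*x^2 + 10*x + 1.25*|x|
L = 16, alpha = 0.0318
Iteration 1: beta = 0.0, y = 2.8781 + 0.0*(2.8781 - 2.8781) = 2.8781
  grad(y) = 56.0496, v = y - alpha*grad = 1.0957
  prox(v) = soft_thresh(1.0957, 0.0398) = 1.056
Iteration 2: beta = 0.3333, y = 1.056 + 0.3333*(1.056 - 2.8781) = 0.4486
  grad(y) = 17.1776, v = y - alpha*grad = -0.0976
  prox(v) = soft_thresh(-0.0976, 0.0398) = -0.0579
Iteration 3: beta = 0.5, y = -0.0579 + 0.5*(-0.0579 - 1.056) = -0.6148
  grad(y) = 0.1626, v = y - alpha*grad = -0.62
  prox(v) = soft_thresh(-0.62, 0.0398) = -0.5803
Iteration 4: beta = 0.6, y = -0.5803 + 0.6*(-0.5803 + 0.0579) = -0.8937
  grad(y) = -4.2987, v = y - alpha*grad = -0.757
  prox(v) = soft_thresh(-0.757, 0.0398) = -0.7172
f(x_4) = 8*(-0.7172)^2 + 10*(-0.7172) + 1.25*|-0.7172| = -2.1604


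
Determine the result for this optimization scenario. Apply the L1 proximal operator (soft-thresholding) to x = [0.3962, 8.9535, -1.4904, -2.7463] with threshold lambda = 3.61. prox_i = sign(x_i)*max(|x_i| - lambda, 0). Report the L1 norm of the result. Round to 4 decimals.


Soft-thresholding with lambda = 3.61:
prox(0.3962) = sign(0.3962)*max(|0.3962| - 3.61, 0) = 0.0
prox(8.9535) = sign(8.9535)*max(|8.9535| - 3.61, 0) = 5.3435
prox(-1.4904) = sign(-1.4904)*max(|-1.4904| - 3.61, 0) = 0.0
prox(-2.7463) = sign(-2.7463)*max(|-2.7463| - 3.61, 0) = 0.0
prox(x) = [0.0, 5.3435, 0.0, 0.0]
||prox(x)||_1 = 0.0 + 5.3435 + 0.0 + 0.0 = 5.3435


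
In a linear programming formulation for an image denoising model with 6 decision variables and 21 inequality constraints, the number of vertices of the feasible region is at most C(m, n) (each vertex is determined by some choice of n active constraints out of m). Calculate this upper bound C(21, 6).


Each vertex corresponds to some choice of n active constraints out of m, so the number of vertices is at most C(m, n) = m! / (n!(m-n)!).
m = 21, n = 6
Numerator: 21 * 20 * 19 * 18 * 17 * 16
Denominator: 6! = 720
C(21, 6) = 54264


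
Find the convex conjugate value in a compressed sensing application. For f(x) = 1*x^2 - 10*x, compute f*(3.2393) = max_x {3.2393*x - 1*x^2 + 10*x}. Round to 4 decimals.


f*(y) = sup_x {y*x - a*x^2 - b*x} = sup_x {(y-b)*x - a*x^2}
FOC: (y - b) - 2a*x = 0 => x* = (y - b)/(2a)
x* = (3.2393 + 10)/(2*1) = 6.6197
f*(3.2393) = (y-b)^2/(4a) = (3.2393 + 10)^2/(4*1)
= 175.2791/4 = 43.8198


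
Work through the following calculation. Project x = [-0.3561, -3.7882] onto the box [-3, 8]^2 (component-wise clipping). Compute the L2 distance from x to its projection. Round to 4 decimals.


Project each component onto [-3, 8].
clip(-0.3561) = -0.3561, clip(-3.7882) = -3.0
Projection = [-0.3561, -3.0]
Squared diffs: [0.0, 0.6213]
Distance = sqrt(0.6213) = 0.7882


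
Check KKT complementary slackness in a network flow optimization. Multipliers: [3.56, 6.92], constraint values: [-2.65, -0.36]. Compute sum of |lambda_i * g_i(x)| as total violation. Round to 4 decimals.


KKT complementary slackness check:
lambda_1 * g_1 = 3.56 * -2.65 = -9.434
lambda_2 * g_2 = 6.92 * -0.36 = -2.4912
Total violation = 9.434 + 2.4912 = 11.9252


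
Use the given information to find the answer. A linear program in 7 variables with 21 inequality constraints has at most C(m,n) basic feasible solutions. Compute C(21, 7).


Each vertex corresponds to some choice of n active constraints out of m, so the number of vertices is at most C(m, n) = m! / (n!(m-n)!).
m = 21, n = 7
Numerator: 21 * 20 * 19 * 18 * 17 * 16 * 15
Denominator: 7! = 5040
C(21, 7) = 116280


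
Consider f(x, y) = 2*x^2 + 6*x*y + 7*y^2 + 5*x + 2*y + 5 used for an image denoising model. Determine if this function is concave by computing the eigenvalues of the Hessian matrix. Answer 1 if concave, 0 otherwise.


The Hessian of f(x,y) = 2*x^2 + 6*x*y + 7*y^2 + 5*x + 2*y + 5 is:
H = [[4, 6], [6, 14]]
Trace = 4 + 14 = 18
Determinant = 4*14 - (6)^2 = 20
Discriminant = (18)^2 - 4*20 = 244.0
Eigenvalues: lambda_1 = 1.1898, lambda_2 = 16.8102
The function is not concave.

0


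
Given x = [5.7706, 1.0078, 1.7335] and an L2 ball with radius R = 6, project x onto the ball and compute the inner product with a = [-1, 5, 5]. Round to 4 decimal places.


Step 1: Compute ||x|| (intermediates to 6 decimals).
||x|| = sqrt(5.7706^2 + 1.0078^2 + 1.7335^2) = 6.109051
Step 2: Project.
Since ||x|| > R, scale = R/||x|| = 6/6.109051 = 0.982149, proj(x) = scale * x
proj(x) = [5.667589, 0.98981, 1.702555]
Step 3: Dot product.
a^T * proj(x) = -1*5.667589 + 5*0.98981 + 5*1.702555 = 7.7942


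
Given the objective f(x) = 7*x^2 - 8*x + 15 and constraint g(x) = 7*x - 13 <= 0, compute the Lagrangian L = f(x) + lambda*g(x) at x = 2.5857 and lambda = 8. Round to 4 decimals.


Step 1: Evaluate f(x).
f(2.5857) = 7*2.5857^2 - 8*2.5857 + 15 = 41.1153
Step 2: Evaluate g(x).
g(2.5857) = 7*2.5857 - 13 = 5.0999
Step 3: Compute Lagrangian.
L = 41.1153 + 8*5.0999 = 81.9145


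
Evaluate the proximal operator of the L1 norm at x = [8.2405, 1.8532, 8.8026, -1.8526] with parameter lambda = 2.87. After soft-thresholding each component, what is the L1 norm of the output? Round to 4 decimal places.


Soft-thresholding with lambda = 2.87:
prox(8.2405) = sign(8.2405)*max(|8.2405| - 2.87, 0) = 5.3705
prox(1.8532) = sign(1.8532)*max(|1.8532| - 2.87, 0) = 0.0
prox(8.8026) = sign(8.8026)*max(|8.8026| - 2.87, 0) = 5.9326
prox(-1.8526) = sign(-1.8526)*max(|-1.8526| - 2.87, 0) = 0.0
prox(x) = [5.3705, 0.0, 5.9326, 0.0]
||prox(x)||_1 = 5.3705 + 0.0 + 5.9326 + 0.0 = 11.3031


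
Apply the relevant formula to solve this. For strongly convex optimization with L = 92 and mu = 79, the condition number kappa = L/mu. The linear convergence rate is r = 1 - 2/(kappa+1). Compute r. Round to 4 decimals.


Step 1: Compute the condition number.
kappa = L/mu = 92/79 = 1.1646
Step 2: Compute the convergence rate.
r = 1 - 2/(kappa + 1) = 1 - 2*mu/(L + mu) = (L - mu)/(L + mu) = 13/171 = 0.076


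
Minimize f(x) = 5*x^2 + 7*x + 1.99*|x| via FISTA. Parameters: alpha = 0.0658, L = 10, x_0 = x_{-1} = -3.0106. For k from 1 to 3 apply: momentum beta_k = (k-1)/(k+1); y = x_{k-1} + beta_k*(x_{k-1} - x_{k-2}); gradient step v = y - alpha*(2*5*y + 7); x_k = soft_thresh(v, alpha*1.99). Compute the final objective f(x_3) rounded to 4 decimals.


FISTA on f(x) = 5*x^2 + 7*x + 1.99*|x|
L = 10, alpha = 0.0658
Iteration 1: beta = 0.0, y = -3.0106 + 0.0*(-3.0106 + 3.0106) = -3.0106
  grad(y) = -23.106, v = y - alpha*grad = -1.4902
  prox(v) = soft_thresh(-1.4902, 0.1309) = -1.3593
Iteration 2: beta = 0.3333, y = -1.3593 + 0.3333*(-1.3593 + 3.0106) = -0.8088
  grad(y) = -1.0884, v = y - alpha*grad = -0.7372
  prox(v) = soft_thresh(-0.7372, 0.1309) = -0.6063
Iteration 3: beta = 0.5, y = -0.6063 + 0.5*(-0.6063 + 1.3593) = -0.2298
  grad(y) = 4.7022, v = y - alpha*grad = -0.5392
  prox(v) = soft_thresh(-0.5392, 0.1309) = -0.4082
f(x_3) = 5*(-0.4082)^2 + 7*(-0.4082) + 1.99*|-0.4082| = -1.212


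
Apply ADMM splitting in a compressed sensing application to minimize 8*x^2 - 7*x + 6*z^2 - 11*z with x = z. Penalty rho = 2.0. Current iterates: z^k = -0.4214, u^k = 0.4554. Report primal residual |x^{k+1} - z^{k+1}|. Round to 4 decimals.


ADMM iteration with rho = 2.0, z^k = -0.4214, u^k = 0.4554
Step 1: x-update.
Minimize 8*x^2 - 7*x + (2.0/2)*(x + 0.4214 + 0.4554)^2
FOC: (2*8 + 2.0)*x = 7 + 2.0*(-0.4214 - 0.4554)
x^{k+1} = 0.2915
Step 2: z-update.
Minimize 6*z^2 - 11*z + (2.0/2)*(0.2915 - z + 0.4554)^2
FOC: (2*6 + 2.0)*z = 11 + 2.0*(0.2915 + 0.4554)
z^{k+1} = 0.8924
Step 3: u-update.
u^{k+1} = 0.4554 + 0.2915 - 0.8924 = -0.1455
Step 4: Primal residual = |0.2915 - 0.8924| = 0.6009


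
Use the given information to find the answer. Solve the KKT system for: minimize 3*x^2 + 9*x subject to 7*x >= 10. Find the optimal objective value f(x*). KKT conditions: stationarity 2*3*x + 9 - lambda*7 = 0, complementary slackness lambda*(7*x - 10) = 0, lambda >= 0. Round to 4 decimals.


Step 1: Try lambda = 0 (constraint inactive).
x_unc = -9/(2*3) = -1.5
Check: 7*-1.5 = -10.5 < 10 -- violated!
Step 2: Constraint must be active: 7*x = 10
x* = 10/7 = 1.4286 (rounded; the exact value 10/7 is used below)
lambda = (2*3*(10/7) + 9)/7 = 2.5102
Step 3: Compute optimal value.
f(x*) = 3*(10/7)^2 + 9*(10/7) = 18.9796


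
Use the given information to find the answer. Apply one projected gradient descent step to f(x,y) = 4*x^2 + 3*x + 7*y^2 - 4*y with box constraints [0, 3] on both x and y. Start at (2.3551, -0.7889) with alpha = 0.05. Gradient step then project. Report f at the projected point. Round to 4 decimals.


Step 1: Compute gradient at (2.3551, -0.7889).
grad_x = 2*4*2.3551 + 3 = 21.8408
grad_y = 2*7*-0.7889 - 4 = -15.0446
Step 2: Gradient step.
x_raw = 2.3551 - 0.05*21.8408 = 1.2631
y_raw = -0.7889 - 0.05*-15.0446 = -0.0367
Step 3: Project onto [0, 3].
x_proj = clip(1.2631) = 1.2631
y_proj = clip(-0.0367) = 0.0
Step 4: Evaluate f.
f(1.2631, 0.0) = 10.1705


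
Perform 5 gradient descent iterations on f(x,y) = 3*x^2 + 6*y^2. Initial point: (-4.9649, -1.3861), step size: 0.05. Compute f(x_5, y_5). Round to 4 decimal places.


Gradient descent on f(x,y) = 3*x^2 + 6*y^2.
Starting point: (-4.9649, -1.3861), alpha = 0.05
Step 1: grad_x = 2*3*-4.9649 = -29.7894, grad_y = 2*6*-1.3861 = -16.6332
  x_1 = -4.9649 - 0.05*-29.7894 = -3.4754
  y_1 = -1.3861 - 0.05*-16.6332 = -0.5544
Step 2: grad_x = 2*3*-3.4754 = -20.8526, grad_y = 2*6*-0.5544 = -6.6533
  x_2 = -3.4754 - 0.05*-20.8526 = -2.4328
  y_2 = -0.5544 - 0.05*-6.6533 = -0.2218
Step 3: grad_x = 2*3*-2.4328 = -14.5968, grad_y = 2*6*-0.2218 = -2.6613
  x_3 = -2.4328 - 0.05*-14.5968 = -1.703
  y_3 = -0.2218 - 0.05*-2.6613 = -0.0887
Step 4: grad_x = 2*3*-1.703 = -10.2178, grad_y = 2*6*-0.0887 = -1.0645
  x_4 = -1.703 - 0.05*-10.2178 = -1.1921
  y_4 = -0.0887 - 0.05*-1.0645 = -0.0355
Step 5: grad_x = 2*3*-1.1921 = -7.1524, grad_y = 2*6*-0.0355 = -0.4258
  x_5 = -1.1921 - 0.05*-7.1524 = -0.8345
  y_5 = -0.0355 - 0.05*-0.4258 = -0.0142
f(-0.8345, -0.0142) = 3*(-0.8345)^2 + 6*(-0.0142)^2 = 2.0901


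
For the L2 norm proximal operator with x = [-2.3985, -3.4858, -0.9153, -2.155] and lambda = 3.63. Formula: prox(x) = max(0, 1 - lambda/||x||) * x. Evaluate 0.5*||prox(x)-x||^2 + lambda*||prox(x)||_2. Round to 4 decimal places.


Step 1: Compute ||x||.
||x|| = 4.8358
Step 2: Compute scaling factor.
scale = max(0, 1 - 3.63/4.8358) = 0.2494
Step 3: prox(x) = [-0.5981, -0.8692, -0.2282, -0.5374]
||prox(x)|| = 1.2058
Step 4: Proximal objective.
0.5*||prox-x||^2 = 6.5885
lambda*||prox|| = 4.3771
Total = 10.9657


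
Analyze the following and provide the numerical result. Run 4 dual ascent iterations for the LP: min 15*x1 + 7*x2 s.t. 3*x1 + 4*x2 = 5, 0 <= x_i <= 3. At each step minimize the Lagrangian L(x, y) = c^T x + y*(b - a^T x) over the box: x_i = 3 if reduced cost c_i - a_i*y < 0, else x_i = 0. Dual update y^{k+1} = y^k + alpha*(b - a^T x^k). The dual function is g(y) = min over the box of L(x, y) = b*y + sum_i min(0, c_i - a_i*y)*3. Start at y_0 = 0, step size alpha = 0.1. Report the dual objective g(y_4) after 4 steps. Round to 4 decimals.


Dual ascent for LP: min 15*x1 + 7*x2, 3*x1 + 4*x2 = 5, 0 <= x_i <= 3
Step 1: y^k = 0.0, reduced costs: (15.0, 7.0)
  x^k = (0.0, 0.0), subgradient = b - a^T x = 5.0
  y^{k+1} = 0.0 + 0.1*5.0 = 0.5
Step 2: y^k = 0.5, reduced costs: (13.5, 5.0)
  x^k = (0.0, 0.0), subgradient = b - a^T x = 5.0
  y^{k+1} = 0.5 + 0.1*5.0 = 1.0
Step 3: y^k = 1.0, reduced costs: (12.0, 3.0)
  x^k = (0.0, 0.0), subgradient = b - a^T x = 5.0
  y^{k+1} = 1.0 + 0.1*5.0 = 1.5
Step 4: y^k = 1.5, reduced costs: (10.5, 1.0)
  x^k = (0.0, 0.0), subgradient = b - a^T x = 5.0
  y^{k+1} = 1.5 + 0.1*5.0 = 2.0
Dual objective at y_4 = 2.0: reduced costs (9.0, -1.0), box minimizer x = (0.0, 3.0)
g(y_4) = b*y + (c1 - a1*y)*x1 + (c2 - a2*y)*x2 = 5*2.0 + 9.0*0.0 + (-1.0)*3.0 = 10.0 + 0.0 - 3.0 = 7.0


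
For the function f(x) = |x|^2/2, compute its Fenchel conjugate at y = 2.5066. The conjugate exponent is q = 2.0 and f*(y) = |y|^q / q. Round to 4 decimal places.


The conjugate exponent q satisfies 1/p + 1/q = 1.
p = 2, so q = 2/(2 - 1) = 2.0
|y|^q = 2.5066^2.0 = 6.283
f*(2.5066) = 6.283 / 2.0 = 3.1415


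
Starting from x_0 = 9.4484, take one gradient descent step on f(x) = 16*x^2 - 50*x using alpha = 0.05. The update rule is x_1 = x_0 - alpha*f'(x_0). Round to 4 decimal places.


We compute the gradient at x_0 and apply the update.
f'(x) = 32*x - 50
f'(9.4484) = 32*9.4484 - 50 = 252.3488
x_1 = 9.4484 - 0.05*252.3488 = -3.169


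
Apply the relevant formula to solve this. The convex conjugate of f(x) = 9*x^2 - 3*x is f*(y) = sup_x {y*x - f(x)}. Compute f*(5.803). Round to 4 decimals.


f*(y) = sup_x {y*x - a*x^2 - b*x} = sup_x {(y-b)*x - a*x^2}
FOC: (y - b) - 2a*x = 0 => x* = (y - b)/(2a)
x* = (5.803 + 3)/(2*9) = 0.4891
f*(5.803) = (y-b)^2/(4a) = (5.803 + 3)^2/(4*9)
= 77.4928/36 = 2.1526


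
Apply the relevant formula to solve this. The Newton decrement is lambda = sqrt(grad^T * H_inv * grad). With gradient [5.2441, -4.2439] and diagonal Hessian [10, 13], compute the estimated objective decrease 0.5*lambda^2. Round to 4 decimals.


Step 1: H is diagonal, so H^(-1) * g = [0.5244, -0.3265].
Step 2: g^T H^(-1) g = sum_i g_i^2 / H_ii
  = (5.2441)^2/10 + (-4.2439)^2/13
  = 2.7501 + 1.3854 = 4.1355
Step 3: Objective decrease = 0.5 * g^T H^(-1) g = 2.0677


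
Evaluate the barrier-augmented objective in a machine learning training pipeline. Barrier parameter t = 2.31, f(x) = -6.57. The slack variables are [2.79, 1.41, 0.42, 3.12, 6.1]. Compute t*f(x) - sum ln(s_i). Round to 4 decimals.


Step 1: Compute log-barrier.
ln values: [1.026, 0.3436, -0.8675, 1.1378, 1.8083]
phi = -(1.026 + 0.3436 - 0.8675 + 1.1378 + 1.8083) = -3.4483
Step 2: Compute augmented objective.
t*f(x) = 2.31*-6.57 = -15.1767
Total = -15.1767 - 3.4483 = -18.625


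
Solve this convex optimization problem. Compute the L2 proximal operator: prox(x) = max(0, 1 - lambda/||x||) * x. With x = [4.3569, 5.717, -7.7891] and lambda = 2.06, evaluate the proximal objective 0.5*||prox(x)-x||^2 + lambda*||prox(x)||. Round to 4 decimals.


Step 1: Compute ||x||.
||x|| = 10.5989
Step 2: Compute scaling factor.
scale = max(0, 1 - 2.06/10.5989) = 0.8056
Step 3: prox(x) = [3.5101, 4.6058, -6.2752]
||prox(x)|| = 8.5389
Step 4: Proximal objective.
0.5*||prox-x||^2 = 2.1218
lambda*||prox|| = 17.5901
Total = 19.7119


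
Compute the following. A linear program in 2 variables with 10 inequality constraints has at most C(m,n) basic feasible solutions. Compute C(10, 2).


Each vertex corresponds to some choice of n active constraints out of m, so the number of vertices is at most C(m, n) = m! / (n!(m-n)!).
m = 10, n = 2
Numerator: 10 * 9
Denominator: 2! = 2
C(10, 2) = 45


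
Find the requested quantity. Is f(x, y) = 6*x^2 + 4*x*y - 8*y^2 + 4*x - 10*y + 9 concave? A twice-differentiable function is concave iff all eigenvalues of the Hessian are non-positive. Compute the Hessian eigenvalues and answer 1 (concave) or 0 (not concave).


The Hessian of f(x,y) = 6*x^2 + 4*x*y - 8*y^2 + 4*x - 10*y + 9 is:
H = [[12, 4], [4, -16]]
Trace = 12 - 16 = -4
Determinant = 12*-16 - (4)^2 = -208
Discriminant = (-4)^2 - 4*-208 = 848.0
Eigenvalues: lambda_1 = -16.5602, lambda_2 = 12.5602
The function is not concave.

0


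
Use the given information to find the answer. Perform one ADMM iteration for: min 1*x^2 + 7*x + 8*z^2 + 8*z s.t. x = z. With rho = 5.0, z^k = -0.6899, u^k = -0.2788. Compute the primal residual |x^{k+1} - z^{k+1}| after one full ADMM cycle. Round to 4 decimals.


ADMM iteration with rho = 5.0, z^k = -0.6899, u^k = -0.2788
Step 1: x-update.
Minimize 1*x^2 + 7*x + (5.0/2)*(x + 0.6899 - 0.2788)^2
FOC: (2*1 + 5.0)*x = -7 + 5.0*(-0.6899 + 0.2788)
x^{k+1} = -1.2936
Step 2: z-update.
Minimize 8*z^2 + 8*z + (5.0/2)*(-1.2936 - z - 0.2788)^2
FOC: (2*8 + 5.0)*z = -8 + 5.0*(-1.2936 - 0.2788)
z^{k+1} = -0.7553
Step 3: u-update.
u^{k+1} = -0.2788 - 1.2936 + 0.7553 = -0.8171
Step 4: Primal residual = |-1.2936 + 0.7553| = 0.5383


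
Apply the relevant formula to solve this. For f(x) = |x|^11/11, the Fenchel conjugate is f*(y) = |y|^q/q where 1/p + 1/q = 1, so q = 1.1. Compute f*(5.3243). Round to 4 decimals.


The conjugate exponent q satisfies 1/p + 1/q = 1.
p = 11, so q = 11/(11 - 1) = 1.1
|y|^q = 5.3243^1.1 = 6.2934
f*(5.3243) = 6.2934 / 1.1 = 5.7213


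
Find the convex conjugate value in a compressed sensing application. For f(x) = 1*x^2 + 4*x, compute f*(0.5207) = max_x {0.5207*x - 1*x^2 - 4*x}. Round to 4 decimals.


f*(y) = sup_x {y*x - a*x^2 - b*x} = sup_x {(y-b)*x - a*x^2}
FOC: (y - b) - 2a*x = 0 => x* = (y - b)/(2a)
x* = (0.5207 - 4)/(2*1) = -1.7397
f*(0.5207) = (y-b)^2/(4a) = (0.5207 - 4)^2/(4*1)
= 12.1055/4 = 3.0264


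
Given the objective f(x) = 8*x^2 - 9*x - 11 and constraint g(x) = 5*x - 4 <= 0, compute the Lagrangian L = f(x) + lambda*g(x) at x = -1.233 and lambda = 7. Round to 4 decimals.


Step 1: Evaluate f(x).
f(-1.233) = 8*(-1.233)^2 - 9*(-1.233) - 11 = 12.2593
Step 2: Evaluate g(x).
g(-1.233) = 5*-1.233 - 4 = -10.165
Step 3: Compute Lagrangian.
L = 12.2593 + 7*-10.165 = -58.8957


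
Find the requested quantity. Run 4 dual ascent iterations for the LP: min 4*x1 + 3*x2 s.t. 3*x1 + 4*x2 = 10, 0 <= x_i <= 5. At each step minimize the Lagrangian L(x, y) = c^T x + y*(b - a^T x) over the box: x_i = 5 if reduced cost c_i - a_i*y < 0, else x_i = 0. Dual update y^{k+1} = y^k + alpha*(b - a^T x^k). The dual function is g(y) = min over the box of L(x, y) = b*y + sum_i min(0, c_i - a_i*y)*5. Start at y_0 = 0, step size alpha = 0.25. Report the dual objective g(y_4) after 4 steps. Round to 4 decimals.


Dual ascent for LP: min 4*x1 + 3*x2, 3*x1 + 4*x2 = 10, 0 <= x_i <= 5
Step 1: y^k = 0.0, reduced costs: (4.0, 3.0)
  x^k = (0.0, 0.0), subgradient = b - a^T x = 10.0
  y^{k+1} = 0.0 + 0.25*10.0 = 2.5
Step 2: y^k = 2.5, reduced costs: (-3.5, -7.0)
  x^k = (5.0, 5.0), subgradient = b - a^T x = -25.0
  y^{k+1} = 2.5 + 0.25*-25.0 = -3.75
Step 3: y^k = -3.75, reduced costs: (15.25, 18.0)
  x^k = (0.0, 0.0), subgradient = b - a^T x = 10.0
  y^{k+1} = -3.75 + 0.25*10.0 = -1.25
Step 4: y^k = -1.25, reduced costs: (7.75, 8.0)
  x^k = (0.0, 0.0), subgradient = b - a^T x = 10.0
  y^{k+1} = -1.25 + 0.25*10.0 = 1.25
Dual objective at y_4 = 1.25: reduced costs (0.25, -2.0), box minimizer x = (0.0, 5.0)
g(y_4) = b*y + (c1 - a1*y)*x1 + (c2 - a2*y)*x2 = 10*1.25 + 0.25*0.0 + (-2.0)*5.0 = 12.5 + 0.0 - 10.0 = 2.5


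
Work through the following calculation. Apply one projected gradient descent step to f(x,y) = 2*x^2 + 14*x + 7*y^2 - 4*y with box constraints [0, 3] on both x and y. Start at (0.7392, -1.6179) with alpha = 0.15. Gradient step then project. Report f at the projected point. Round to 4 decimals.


Step 1: Compute gradient at (0.7392, -1.6179).
grad_x = 2*2*0.7392 + 14 = 16.9568
grad_y = 2*7*-1.6179 - 4 = -26.6506
Step 2: Gradient step.
x_raw = 0.7392 - 0.15*16.9568 = -1.8043
y_raw = -1.6179 - 0.15*-26.6506 = 2.3797
Step 3: Project onto [0, 3].
x_proj = clip(-1.8043) = 0.0
y_proj = clip(2.3797) = 2.3797
Step 4: Evaluate f.
f(0.0, 2.3797) = 30.1217


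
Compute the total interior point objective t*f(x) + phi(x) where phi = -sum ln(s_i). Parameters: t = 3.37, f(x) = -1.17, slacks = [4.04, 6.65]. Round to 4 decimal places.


Step 1: Compute log-barrier.
ln values: [1.3962, 1.8946]
phi = -(1.3962 + 1.8946) = -3.2909
Step 2: Compute augmented objective.
t*f(x) = 3.37*-1.17 = -3.9429
Total = -3.9429 - 3.2909 = -7.2338


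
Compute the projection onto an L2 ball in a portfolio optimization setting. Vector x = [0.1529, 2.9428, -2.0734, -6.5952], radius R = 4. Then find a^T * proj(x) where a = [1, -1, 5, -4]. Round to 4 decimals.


Step 1: Compute ||x|| (intermediates to 6 decimals).
||x|| = sqrt(0.1529^2 + 2.9428^2 + (-2.0734)^2 + (-6.5952)^2) = 7.515258
Step 2: Project.
Since ||x|| > R, scale = R/||x|| = 4/7.515258 = 0.532251, proj(x) = scale * x
proj(x) = [0.081381, 1.566308, -1.103569, -3.510302]
Step 3: Dot product.
a^T * proj(x) = 1*0.081381 - 1*1.566308 + 5*(-1.103569) - 4*(-3.510302) = 7.0384


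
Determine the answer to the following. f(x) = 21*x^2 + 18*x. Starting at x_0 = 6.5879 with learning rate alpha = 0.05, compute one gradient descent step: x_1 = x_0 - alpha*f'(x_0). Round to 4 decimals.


We compute the gradient at x_0 and apply the update.
f'(x) = 42*x + 18
f'(6.5879) = 42*6.5879 + 18 = 294.6918
x_1 = 6.5879 - 0.05*294.6918 = -8.1467


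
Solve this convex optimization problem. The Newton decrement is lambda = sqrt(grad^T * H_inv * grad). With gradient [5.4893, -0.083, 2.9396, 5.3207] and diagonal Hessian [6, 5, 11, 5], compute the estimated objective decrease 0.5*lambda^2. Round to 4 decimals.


Step 1: H is diagonal, so H^(-1) * g = [0.9149, -0.0166, 0.2672, 1.0641].
Step 2: g^T H^(-1) g = sum_i g_i^2 / H_ii
  = (5.4893)^2/6 + (-0.083)^2/5 + (2.9396)^2/11 + (5.3207)^2/5
  = 5.0221 + 0.0014 + 0.7856 + 5.662 = 11.471
Step 3: Objective decrease = 0.5 * g^T H^(-1) g = 5.7355


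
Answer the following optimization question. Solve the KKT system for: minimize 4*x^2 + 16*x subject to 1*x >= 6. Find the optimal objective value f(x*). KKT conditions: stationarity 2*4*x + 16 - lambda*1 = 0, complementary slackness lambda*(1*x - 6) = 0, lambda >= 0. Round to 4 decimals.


Step 1: Try lambda = 0 (constraint inactive).
x_unc = -16/(2*4) = -2.0
Check: 1*-2.0 = -2.0 < 6 -- violated!
Step 2: Constraint must be active: 1*x = 6
x* = 6/1 = 6.0
lambda = (2*4*6.0 + 16)/1 = 64.0
Step 3: Compute optimal value.
f(x*) = 4*6.0^2 + 16*6.0 = 240.0


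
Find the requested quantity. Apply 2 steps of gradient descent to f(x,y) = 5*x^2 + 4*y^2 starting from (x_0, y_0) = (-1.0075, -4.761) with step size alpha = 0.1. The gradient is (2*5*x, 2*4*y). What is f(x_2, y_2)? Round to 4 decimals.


Gradient descent on f(x,y) = 5*x^2 + 4*y^2.
Starting point: (-1.0075, -4.761), alpha = 0.1
Step 1: grad_x = 2*5*-1.0075 = -10.075, grad_y = 2*4*-4.761 = -38.088
  x_1 = -1.0075 - 0.1*-10.075 = 0.0
  y_1 = -4.761 - 0.1*-38.088 = -0.9522
Step 2: grad_x = 2*5*0.0 = 0.0, grad_y = 2*4*-0.9522 = -7.6176
  x_2 = 0.0 - 0.1*0.0 = 0.0
  y_2 = -0.9522 - 0.1*-7.6176 = -0.1904
f(0.0, -0.1904) = 5*0.0^2 + 4*(-0.1904)^2 = 0.1451


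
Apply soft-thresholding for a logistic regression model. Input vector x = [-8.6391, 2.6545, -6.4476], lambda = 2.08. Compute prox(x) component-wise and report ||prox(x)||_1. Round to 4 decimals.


Soft-thresholding with lambda = 2.08:
prox(-8.6391) = sign(-8.6391)*max(|-8.6391| - 2.08, 0) = -6.5591
prox(2.6545) = sign(2.6545)*max(|2.6545| - 2.08, 0) = 0.5745
prox(-6.4476) = sign(-6.4476)*max(|-6.4476| - 2.08, 0) = -4.3676
prox(x) = [-6.5591, 0.5745, -4.3676]
||prox(x)||_1 = 6.5591 + 0.5745 + 4.3676 = 11.5012


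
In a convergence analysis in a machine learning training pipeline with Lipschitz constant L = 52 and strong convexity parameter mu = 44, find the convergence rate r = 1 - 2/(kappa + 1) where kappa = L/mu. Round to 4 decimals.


Step 1: Compute the condition number.
kappa = L/mu = 52/44 = 1.1818
Step 2: Compute the convergence rate.
r = 1 - 2/(kappa + 1) = 1 - 2*mu/(L + mu) = (L - mu)/(L + mu) = 8/96 = 0.0833


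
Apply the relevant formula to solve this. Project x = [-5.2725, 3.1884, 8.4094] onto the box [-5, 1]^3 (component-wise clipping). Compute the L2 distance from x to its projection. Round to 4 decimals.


Project each component onto [-5, 1].
clip(-5.2725) = -5.0, clip(3.1884) = 1.0, clip(8.4094) = 1.0
Projection = [-5.0, 1.0, 1.0]
Squared diffs: [0.0743, 4.7891, 54.8992]
Distance = sqrt(59.7626) = 7.7306


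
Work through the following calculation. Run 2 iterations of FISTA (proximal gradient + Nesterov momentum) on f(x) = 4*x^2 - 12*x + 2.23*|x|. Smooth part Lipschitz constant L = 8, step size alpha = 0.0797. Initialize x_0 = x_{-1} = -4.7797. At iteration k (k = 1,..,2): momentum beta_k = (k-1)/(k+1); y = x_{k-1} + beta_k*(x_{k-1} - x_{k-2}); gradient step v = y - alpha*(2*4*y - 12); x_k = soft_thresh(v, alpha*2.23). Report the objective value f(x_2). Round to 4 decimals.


FISTA on f(x) = 4*x^2 - 12*x + 2.23*|x|
L = 8, alpha = 0.0797
Iteration 1: beta = 0.0, y = -4.7797 + 0.0*(-4.7797 + 4.7797) = -4.7797
  grad(y) = -50.2376, v = y - alpha*grad = -0.7758
  prox(v) = soft_thresh(-0.7758, 0.1777) = -0.598
Iteration 2: beta = 0.3333, y = -0.598 + 0.3333*(-0.598 + 4.7797) = 0.7959
  grad(y) = -5.6331, v = y - alpha*grad = 1.2448
  prox(v) = soft_thresh(1.2448, 0.1777) = 1.0671
f(x_2) = 4*1.0671^2 - 12*1.0671 + 2.23*|1.0671| = -5.8707


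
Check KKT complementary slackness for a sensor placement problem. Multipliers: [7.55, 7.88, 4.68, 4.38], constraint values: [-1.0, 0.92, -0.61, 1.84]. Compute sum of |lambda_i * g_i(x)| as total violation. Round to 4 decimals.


KKT complementary slackness check:
lambda_1 * g_1 = 7.55 * -1.0 = -7.55
lambda_2 * g_2 = 7.88 * 0.92 = 7.2496
lambda_3 * g_3 = 4.68 * -0.61 = -2.8548
lambda_4 * g_4 = 4.38 * 1.84 = 8.0592
Total violation = 7.55 + 7.2496 + 2.8548 + 8.0592 = 25.7136


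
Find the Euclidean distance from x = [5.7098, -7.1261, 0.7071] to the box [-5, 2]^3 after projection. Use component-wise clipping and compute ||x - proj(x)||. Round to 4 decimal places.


Project each component onto [-5, 2].
clip(5.7098) = 2.0, clip(-7.1261) = -5.0, clip(0.7071) = 0.7071
Projection = [2.0, -5.0, 0.7071]
Squared diffs: [13.7626, 4.5203, 0.0]
Distance = sqrt(18.2829) = 4.2759


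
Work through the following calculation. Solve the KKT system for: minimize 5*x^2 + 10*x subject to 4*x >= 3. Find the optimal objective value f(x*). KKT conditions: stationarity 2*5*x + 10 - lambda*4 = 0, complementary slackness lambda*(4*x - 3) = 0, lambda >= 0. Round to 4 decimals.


Step 1: Try lambda = 0 (constraint inactive).
x_unc = -10/(2*5) = -1.0
Check: 4*-1.0 = -4.0 < 3 -- violated!
Step 2: Constraint must be active: 4*x = 3
x* = 3/4 = 0.75
lambda = (2*5*0.75 + 10)/4 = 4.375
Step 3: Compute optimal value.
f(x*) = 5*0.75^2 + 10*0.75 = 10.3125


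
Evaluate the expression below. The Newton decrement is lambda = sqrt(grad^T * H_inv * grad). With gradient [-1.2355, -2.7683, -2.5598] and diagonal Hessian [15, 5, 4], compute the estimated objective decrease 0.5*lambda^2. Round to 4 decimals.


Step 1: H is diagonal, so H^(-1) * g = [-0.0824, -0.5537, -0.64].
Step 2: g^T H^(-1) g = sum_i g_i^2 / H_ii
  = (-1.2355)^2/15 + (-2.7683)^2/5 + (-2.5598)^2/4
  = 0.1018 + 1.5327 + 1.6381 = 3.2726
Step 3: Objective decrease = 0.5 * g^T H^(-1) g = 1.6363


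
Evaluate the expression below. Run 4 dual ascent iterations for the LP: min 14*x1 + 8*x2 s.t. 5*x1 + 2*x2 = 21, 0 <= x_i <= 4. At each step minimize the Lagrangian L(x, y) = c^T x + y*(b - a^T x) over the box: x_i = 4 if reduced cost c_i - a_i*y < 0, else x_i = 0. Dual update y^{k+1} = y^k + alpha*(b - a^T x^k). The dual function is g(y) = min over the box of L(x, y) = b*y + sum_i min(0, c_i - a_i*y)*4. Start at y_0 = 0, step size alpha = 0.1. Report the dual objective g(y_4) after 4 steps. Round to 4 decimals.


Dual ascent for LP: min 14*x1 + 8*x2, 5*x1 + 2*x2 = 21, 0 <= x_i <= 4
Step 1: y^k = 0.0, reduced costs: (14.0, 8.0)
  x^k = (0.0, 0.0), subgradient = b - a^T x = 21.0
  y^{k+1} = 0.0 + 0.1*21.0 = 2.1
Step 2: y^k = 2.1, reduced costs: (3.5, 3.8)
  x^k = (0.0, 0.0), subgradient = b - a^T x = 21.0
  y^{k+1} = 2.1 + 0.1*21.0 = 4.2
Step 3: y^k = 4.2, reduced costs: (-7.0, -0.4)
  x^k = (4.0, 4.0), subgradient = b - a^T x = -7.0
  y^{k+1} = 4.2 + 0.1*-7.0 = 3.5
Step 4: y^k = 3.5, reduced costs: (-3.5, 1.0)
  x^k = (4.0, 0.0), subgradient = b - a^T x = 1.0
  y^{k+1} = 3.5 + 0.1*1.0 = 3.6
Dual objective at y_4 = 3.6: reduced costs (-4.0, 0.8), box minimizer x = (4.0, 0.0)
g(y_4) = b*y + (c1 - a1*y)*x1 + (c2 - a2*y)*x2 = 21*3.6 + (-4.0)*4.0 + 0.8*0.0 = 75.6 - 16.0 + 0.0 = 59.6


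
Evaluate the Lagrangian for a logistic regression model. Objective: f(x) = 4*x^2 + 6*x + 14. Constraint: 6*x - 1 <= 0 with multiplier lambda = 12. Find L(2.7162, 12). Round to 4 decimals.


Step 1: Evaluate f(x).
f(2.7162) = 4*2.7162^2 + 6*2.7162 + 14 = 59.8082
Step 2: Evaluate g(x).
g(2.7162) = 6*2.7162 - 1 = 15.2972
Step 3: Compute Lagrangian.
L = 59.8082 + 12*15.2972 = 243.3746


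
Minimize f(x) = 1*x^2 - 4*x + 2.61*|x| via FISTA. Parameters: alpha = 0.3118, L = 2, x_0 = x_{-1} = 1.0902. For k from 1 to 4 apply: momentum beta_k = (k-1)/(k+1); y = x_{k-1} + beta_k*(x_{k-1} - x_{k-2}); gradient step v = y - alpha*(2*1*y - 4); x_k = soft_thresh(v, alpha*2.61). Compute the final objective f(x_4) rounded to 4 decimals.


FISTA on f(x) = 1*x^2 - 4*x + 2.61*|x|
L = 2, alpha = 0.3118
Iteration 1: beta = 0.0, y = 1.0902 + 0.0*(1.0902 - 1.0902) = 1.0902
  grad(y) = -1.8196, v = y - alpha*grad = 1.6576
  prox(v) = soft_thresh(1.6576, 0.8138) = 0.8438
Iteration 2: beta = 0.3333, y = 0.8438 + 0.3333*(0.8438 - 1.0902) = 0.7616
  grad(y) = -2.4768, v = y - alpha*grad = 1.5339
  prox(v) = soft_thresh(1.5339, 0.8138) = 0.7201
Iteration 3: beta = 0.5, y = 0.7201 + 0.5*(0.7201 - 0.8438) = 0.6582
  grad(y) = -2.6835, v = y - alpha*grad = 1.495
  prox(v) = soft_thresh(1.495, 0.8138) = 0.6812
Iteration 4: beta = 0.6, y = 0.6812 + 0.6*(0.6812 - 0.7201) = 0.6578
  grad(y) = -2.6844, v = y - alpha*grad = 1.4948
  prox(v) = soft_thresh(1.4948, 0.8138) = 0.681
f(x_4) = 1*0.681^2 - 4*0.681 + 2.61*|0.681| = -0.4828


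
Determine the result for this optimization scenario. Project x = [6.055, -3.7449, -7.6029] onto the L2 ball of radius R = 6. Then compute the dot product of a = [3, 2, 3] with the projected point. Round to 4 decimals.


Step 1: Compute ||x|| (intermediates to 6 decimals).
||x|| = sqrt(6.055^2 + (-3.7449)^2 + (-7.6029)^2) = 10.41592
Step 2: Project.
Since ||x|| > R, scale = R/||x|| = 6/10.41592 = 0.576041, proj(x) = scale * x
proj(x) = [3.487928, -2.157216, -4.379582]
Step 3: Dot product.
a^T * proj(x) = 3*3.487928 + 2*(-2.157216) + 3*(-4.379582) = -6.9894


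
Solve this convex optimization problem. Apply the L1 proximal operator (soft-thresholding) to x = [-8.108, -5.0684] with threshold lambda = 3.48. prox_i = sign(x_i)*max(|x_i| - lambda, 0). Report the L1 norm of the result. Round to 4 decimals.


Soft-thresholding with lambda = 3.48:
prox(-8.108) = sign(-8.108)*max(|-8.108| - 3.48, 0) = -4.628
prox(-5.0684) = sign(-5.0684)*max(|-5.0684| - 3.48, 0) = -1.5884
prox(x) = [-4.628, -1.5884]
||prox(x)||_1 = 4.628 + 1.5884 = 6.2164


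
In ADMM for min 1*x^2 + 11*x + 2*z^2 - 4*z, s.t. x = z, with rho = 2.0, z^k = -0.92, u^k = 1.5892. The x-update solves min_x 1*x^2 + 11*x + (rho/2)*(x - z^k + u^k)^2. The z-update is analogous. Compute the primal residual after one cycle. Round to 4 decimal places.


ADMM iteration with rho = 2.0, z^k = -0.92, u^k = 1.5892
Step 1: x-update.
Minimize 1*x^2 + 11*x + (2.0/2)*(x + 0.92 + 1.5892)^2
FOC: (2*1 + 2.0)*x = -11 + 2.0*(-0.92 - 1.5892)
x^{k+1} = -4.0046
Step 2: z-update.
Minimize 2*z^2 - 4*z + (2.0/2)*(-4.0046 - z + 1.5892)^2
FOC: (2*2 + 2.0)*z = 4 + 2.0*(-4.0046 + 1.5892)
z^{k+1} = -0.1385
Step 3: u-update.
u^{k+1} = 1.5892 - 4.0046 + 0.1385 = -2.2769
Step 4: Primal residual = |-4.0046 + 0.1385| = 3.8661


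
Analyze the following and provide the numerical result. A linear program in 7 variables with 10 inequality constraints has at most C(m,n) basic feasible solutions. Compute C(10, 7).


Each vertex corresponds to some choice of n active constraints out of m, so the number of vertices is at most C(m, n) = m! / (n!(m-n)!).
m = 10, n = 7
Numerator: 10 * 9 * 8 * 7 * 6 * 5 * 4
Denominator: 7! = 5040
C(10, 7) = 120


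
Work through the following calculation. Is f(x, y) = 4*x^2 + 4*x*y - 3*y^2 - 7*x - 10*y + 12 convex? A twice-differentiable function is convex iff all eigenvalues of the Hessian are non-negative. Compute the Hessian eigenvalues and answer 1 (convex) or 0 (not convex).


The Hessian of f(x,y) = 4*x^2 + 4*x*y - 3*y^2 - 7*x - 10*y + 12 is:
H = [[8, 4], [4, -6]]
Trace = 8 - 6 = 2
Determinant = 8*-6 - (4)^2 = -64
Discriminant = (2)^2 - 4*-64 = 260.0
Eigenvalues: lambda_1 = -7.0623, lambda_2 = 9.0623
The function is not convex.

0


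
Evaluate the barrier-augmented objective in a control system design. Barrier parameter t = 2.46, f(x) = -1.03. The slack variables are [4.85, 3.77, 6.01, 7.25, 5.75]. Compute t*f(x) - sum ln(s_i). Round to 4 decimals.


Step 1: Compute log-barrier.
ln values: [1.579, 1.3271, 1.7934, 1.981, 1.7492]
phi = -(1.579 + 1.3271 + 1.7934 + 1.981 + 1.7492) = -8.4297
Step 2: Compute augmented objective.
t*f(x) = 2.46*-1.03 = -2.5338
Total = -2.5338 - 8.4297 = -10.9635


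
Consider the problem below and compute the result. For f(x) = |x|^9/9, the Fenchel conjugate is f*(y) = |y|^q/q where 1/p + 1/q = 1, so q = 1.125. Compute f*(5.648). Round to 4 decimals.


The conjugate exponent q satisfies 1/p + 1/q = 1.
p = 9, so q = 9/(9 - 1) = 1.125
|y|^q = 5.648^1.125 = 7.0126
f*(5.648) = 7.0126 / 1.125 = 6.2335


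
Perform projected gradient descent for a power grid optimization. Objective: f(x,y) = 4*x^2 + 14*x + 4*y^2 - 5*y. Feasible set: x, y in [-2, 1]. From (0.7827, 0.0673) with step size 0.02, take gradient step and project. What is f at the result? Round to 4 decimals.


Step 1: Compute gradient at (0.7827, 0.0673).
grad_x = 2*4*0.7827 + 14 = 20.2616
grad_y = 2*4*0.0673 - 5 = -4.4616
Step 2: Gradient step.
x_raw = 0.7827 - 0.02*20.2616 = 0.3775
y_raw = 0.0673 - 0.02*-4.4616 = 0.1565
Step 3: Project onto [-2, 1].
x_proj = clip(0.3775) = 0.3775
y_proj = clip(0.1565) = 0.1565
Step 4: Evaluate f.
f(0.3775, 0.1565) = 5.1698


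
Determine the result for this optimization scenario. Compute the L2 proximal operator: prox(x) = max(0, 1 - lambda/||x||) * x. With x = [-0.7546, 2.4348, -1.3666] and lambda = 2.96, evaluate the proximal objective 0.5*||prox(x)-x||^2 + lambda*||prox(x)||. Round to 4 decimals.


Step 1: Compute ||x||.
||x|| = 2.8923
Step 2: Compute scaling factor.
scale = max(0, 1 - 2.96/2.8923) = 0.0
Step 3: prox(x) = [-0.0, 0.0, -0.0]
||prox(x)|| = 0.0
Step 4: Proximal objective.
0.5*||prox-x||^2 = 4.1826
lambda*||prox|| = 0.0
Total = 4.1826


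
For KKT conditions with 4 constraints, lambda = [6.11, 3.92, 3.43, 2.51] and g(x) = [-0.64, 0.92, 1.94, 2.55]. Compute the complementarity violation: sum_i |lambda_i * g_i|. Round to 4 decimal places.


KKT complementary slackness check:
lambda_1 * g_1 = 6.11 * -0.64 = -3.9104
lambda_2 * g_2 = 3.92 * 0.92 = 3.6064
lambda_3 * g_3 = 3.43 * 1.94 = 6.6542
lambda_4 * g_4 = 2.51 * 2.55 = 6.4005
Total violation = 3.9104 + 3.6064 + 6.6542 + 6.4005 = 20.5715


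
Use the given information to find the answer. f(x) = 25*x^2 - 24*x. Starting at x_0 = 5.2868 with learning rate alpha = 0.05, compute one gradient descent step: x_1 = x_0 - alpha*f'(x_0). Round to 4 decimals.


We compute the gradient at x_0 and apply the update.
f'(x) = 50*x - 24
f'(5.2868) = 50*5.2868 - 24 = 240.34
x_1 = 5.2868 - 0.05*240.34 = -6.7302
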